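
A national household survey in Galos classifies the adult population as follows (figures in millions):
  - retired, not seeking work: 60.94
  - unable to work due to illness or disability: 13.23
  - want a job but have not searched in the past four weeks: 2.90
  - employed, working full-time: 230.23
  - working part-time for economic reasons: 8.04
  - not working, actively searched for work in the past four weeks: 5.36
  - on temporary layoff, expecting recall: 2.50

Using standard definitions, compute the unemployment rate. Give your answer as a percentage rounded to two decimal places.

Unemployment rate ≈ 3.19%.

Employed = 230.23 + 8.04 = 238.27 million (anyone who worked, including part-time for economic reasons, counts as employed).
Unemployed = 5.36 + 2.50 = 7.86 million (jobless and actively searching, or on temporary layoff).
Labor force = 238.27 + 7.86 = 246.13 million.
Unemployment rate = 7.86 / 246.13 = 3.19%.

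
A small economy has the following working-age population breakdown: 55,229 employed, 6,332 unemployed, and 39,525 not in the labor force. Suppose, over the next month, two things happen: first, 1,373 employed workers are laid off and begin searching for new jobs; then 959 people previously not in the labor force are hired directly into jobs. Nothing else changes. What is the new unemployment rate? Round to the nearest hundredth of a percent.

Initially, labor force = 55,229 + 6,332 = 61,561, so u = 6,332/61,561 = 10.29%.
After the first change, employed falls and unemployed rises by 1,373; labor force unchanged → E = 53,856, U = 7,705, labor force = 61,561.
After the second change, employed and labor force both rise by 959; unemployed unchanged → E = 54,815, U = 7,705, labor force = 62,520.
New unemployment rate = 7,705 / 62,520 = 12.32%.

New unemployment rate ≈ 12.32%.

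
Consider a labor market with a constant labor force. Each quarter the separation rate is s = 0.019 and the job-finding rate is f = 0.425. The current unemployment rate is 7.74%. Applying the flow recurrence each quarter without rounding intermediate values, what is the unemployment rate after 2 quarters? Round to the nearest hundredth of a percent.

Unemployment rate after two quarters ≈ 5.35%.

With a fixed labor force, u_{t+1} = u_t + s·(1−u_t) − f·u_t = u_t·(1−s−f) + s.
Here 1−s−f = 0.556 and s = 0.019.
u_1 = 0.077400 × 0.556 + 0.019 = 0.062034.
u_2 = 0.062034 × 0.556 + 0.019 = 0.053491.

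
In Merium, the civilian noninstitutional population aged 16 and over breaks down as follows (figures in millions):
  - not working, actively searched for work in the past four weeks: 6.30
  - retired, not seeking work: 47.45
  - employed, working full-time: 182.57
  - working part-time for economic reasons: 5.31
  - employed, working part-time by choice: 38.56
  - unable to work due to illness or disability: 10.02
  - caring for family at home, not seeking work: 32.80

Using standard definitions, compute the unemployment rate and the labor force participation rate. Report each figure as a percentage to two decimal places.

Employed = 182.57 + 5.31 + 38.56 = 226.44 million (anyone who worked, including part-time for economic reasons, counts as employed).
Unemployed = 6.30 million.
Labor force = 226.44 + 6.30 = 232.74 million.
Not in labor force = 47.45 + 10.02 + 32.80 = 90.27 million (those not working and not actively searching are outside the labor force).
Civilian working-age population = 232.74 + 90.27 = 323.01 million.
Unemployment rate = 6.30 / 232.74 = 2.71%.
Labor force participation rate = 232.74 / 323.01 = 72.05%.

Unemployment rate ≈ 2.71%; labor force participation rate ≈ 72.05%.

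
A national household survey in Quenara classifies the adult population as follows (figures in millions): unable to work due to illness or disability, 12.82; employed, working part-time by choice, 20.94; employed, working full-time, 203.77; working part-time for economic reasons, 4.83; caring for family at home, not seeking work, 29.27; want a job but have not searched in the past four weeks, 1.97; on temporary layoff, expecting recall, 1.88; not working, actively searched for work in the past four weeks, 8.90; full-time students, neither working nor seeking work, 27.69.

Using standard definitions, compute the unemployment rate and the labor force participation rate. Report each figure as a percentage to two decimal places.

Unemployment rate ≈ 4.49%; labor force participation rate ≈ 77.01%.

Employed = 20.94 + 203.77 + 4.83 = 229.54 million (anyone who worked, including part-time for economic reasons, counts as employed).
Unemployed = 1.88 + 8.90 = 10.78 million (jobless and actively searching, or on temporary layoff).
Labor force = 229.54 + 10.78 = 240.32 million.
Not in labor force = 12.82 + 29.27 + 1.97 + 27.69 = 71.75 million (those not working and not actively searching are outside the labor force — including those who want a job but have given up searching).
Civilian working-age population = 240.32 + 71.75 = 312.07 million.
Unemployment rate = 10.78 / 240.32 = 4.49%.
Labor force participation rate = 240.32 / 312.07 = 77.01%.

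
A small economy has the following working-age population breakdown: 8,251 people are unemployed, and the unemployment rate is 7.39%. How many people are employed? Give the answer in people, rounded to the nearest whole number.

Labor force = U / u = 8,251 / 0.0739 ≈ 111,651.
Employed = labor force − unemployed = 111,651 − 8,251 = 103,400.

About 103,400 are employed.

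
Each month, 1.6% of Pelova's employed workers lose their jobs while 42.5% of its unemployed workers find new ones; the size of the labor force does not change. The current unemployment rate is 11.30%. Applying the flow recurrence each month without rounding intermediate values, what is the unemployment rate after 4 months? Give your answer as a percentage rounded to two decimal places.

With a fixed labor force, u_{t+1} = u_t + s·(1−u_t) − f·u_t = u_t·(1−s−f) + s.
Here 1−s−f = 0.559 and s = 0.016.
u_1 = 0.113000 × 0.559 + 0.016 = 0.079167.
u_2 = 0.079167 × 0.559 + 0.016 = 0.060254.
u_3 = 0.060254 × 0.559 + 0.016 = 0.049682.
u_4 = 0.049682 × 0.559 + 0.016 = 0.043772.

Unemployment rate after four months ≈ 4.38%.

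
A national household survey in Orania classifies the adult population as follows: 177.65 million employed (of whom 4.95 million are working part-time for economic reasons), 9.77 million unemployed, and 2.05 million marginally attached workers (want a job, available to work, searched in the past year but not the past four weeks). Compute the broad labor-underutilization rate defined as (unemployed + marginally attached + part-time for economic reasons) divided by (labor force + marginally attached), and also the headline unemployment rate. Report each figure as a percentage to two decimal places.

Broad underutilization rate ≈ 8.85%; headline unemployment rate ≈ 5.21%.

Labor force = 177.65 + 9.77 = 187.42 million.
Numerator = 9.77 + 2.05 + 4.95 = 16.77 million.
Denominator = 187.42 + 2.05 = 189.47 million.
Broad rate = 16.77 / 189.47 = 8.85%.
Headline unemployment rate = 9.77 / 187.42 = 5.21%.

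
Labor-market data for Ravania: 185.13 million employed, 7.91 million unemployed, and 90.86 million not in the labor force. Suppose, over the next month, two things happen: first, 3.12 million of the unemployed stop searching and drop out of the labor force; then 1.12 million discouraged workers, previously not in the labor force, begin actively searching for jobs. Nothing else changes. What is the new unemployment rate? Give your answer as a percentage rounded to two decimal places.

Initially, labor force = 185.13 + 7.91 = 193.04 million, so u = 7.91/193.04 = 4.10%.
After the first change, unemployed and labor force both fall by 3.12 → E = 185.13, U = 4.79, labor force = 189.92 million.
After the second change, unemployed and labor force both rise by 1.12 → E = 185.13, U = 5.91, labor force = 191.04 million.
New unemployment rate = 5.91 / 191.04 = 3.09%.

New unemployment rate ≈ 3.09%.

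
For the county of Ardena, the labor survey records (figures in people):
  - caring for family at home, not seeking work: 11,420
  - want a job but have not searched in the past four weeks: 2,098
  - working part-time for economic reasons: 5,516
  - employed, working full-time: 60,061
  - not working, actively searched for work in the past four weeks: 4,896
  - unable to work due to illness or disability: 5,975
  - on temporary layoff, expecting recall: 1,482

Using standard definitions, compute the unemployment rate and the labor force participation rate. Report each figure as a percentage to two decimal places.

Employed = 5,516 + 60,061 = 65,577 (anyone who worked, including part-time for economic reasons, counts as employed).
Unemployed = 4,896 + 1,482 = 6,378 (jobless and actively searching, or on temporary layoff).
Labor force = 65,577 + 6,378 = 71,955.
Not in labor force = 11,420 + 2,098 + 5,975 = 19,493 (those not working and not actively searching are outside the labor force — including those who want a job but have given up searching).
Civilian working-age population = 71,955 + 19,493 = 91,448.
Unemployment rate = 6,378 / 71,955 = 8.86%.
Labor force participation rate = 71,955 / 91,448 = 78.68%.

Unemployment rate ≈ 8.86%; labor force participation rate ≈ 78.68%.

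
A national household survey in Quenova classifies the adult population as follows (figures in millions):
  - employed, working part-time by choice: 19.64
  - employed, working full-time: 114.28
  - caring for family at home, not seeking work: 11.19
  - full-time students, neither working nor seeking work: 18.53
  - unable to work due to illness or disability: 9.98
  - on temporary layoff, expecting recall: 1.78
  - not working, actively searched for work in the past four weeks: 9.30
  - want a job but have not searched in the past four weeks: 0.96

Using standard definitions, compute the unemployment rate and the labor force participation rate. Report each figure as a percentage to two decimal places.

Unemployment rate ≈ 7.64%; labor force participation rate ≈ 78.10%.

Employed = 19.64 + 114.28 = 133.92 million.
Unemployed = 1.78 + 9.30 = 11.08 million (jobless and actively searching, or on temporary layoff).
Labor force = 133.92 + 11.08 = 145.00 million.
Not in labor force = 11.19 + 18.53 + 9.98 + 0.96 = 40.66 million (those not working and not actively searching are outside the labor force — including those who want a job but have given up searching).
Civilian working-age population = 145.00 + 40.66 = 185.66 million.
Unemployment rate = 11.08 / 145.00 = 7.64%.
Labor force participation rate = 145.00 / 185.66 = 78.10%.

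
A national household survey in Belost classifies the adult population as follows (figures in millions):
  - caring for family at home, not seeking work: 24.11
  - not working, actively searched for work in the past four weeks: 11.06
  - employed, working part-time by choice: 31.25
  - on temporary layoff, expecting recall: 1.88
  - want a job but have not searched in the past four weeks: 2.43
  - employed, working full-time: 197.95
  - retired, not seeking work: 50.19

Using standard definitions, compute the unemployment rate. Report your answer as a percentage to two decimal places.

Employed = 31.25 + 197.95 = 229.20 million.
Unemployed = 11.06 + 1.88 = 12.94 million (jobless and actively searching, or on temporary layoff).
Labor force = 229.20 + 12.94 = 242.14 million.
Unemployment rate = 12.94 / 242.14 = 5.34%.

Unemployment rate ≈ 5.34%.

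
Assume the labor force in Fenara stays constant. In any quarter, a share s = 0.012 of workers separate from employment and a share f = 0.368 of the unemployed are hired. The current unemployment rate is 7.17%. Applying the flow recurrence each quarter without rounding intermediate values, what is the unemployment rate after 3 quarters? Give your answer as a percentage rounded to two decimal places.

Unemployment rate after three quarters ≈ 4.11%.

With a fixed labor force, u_{t+1} = u_t + s·(1−u_t) − f·u_t = u_t·(1−s−f) + s.
Here 1−s−f = 0.620 and s = 0.012.
u_1 = 0.071700 × 0.620 + 0.012 = 0.056454.
u_2 = 0.056454 × 0.620 + 0.012 = 0.047001.
u_3 = 0.047001 × 0.620 + 0.012 = 0.041141.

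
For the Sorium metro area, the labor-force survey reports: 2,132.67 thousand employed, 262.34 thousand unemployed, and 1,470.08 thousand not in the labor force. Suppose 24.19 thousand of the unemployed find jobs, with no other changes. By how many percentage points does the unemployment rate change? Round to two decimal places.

The unemployment rate changes by −1.01 percentage points.

Initially, labor force = 2,132.67 + 262.34 = 2,395.01 thousand, so u = 262.34/2,395.01 = 10.95%.
After the change, unemployed falls and employed rises by 24.19; labor force unchanged → E = 2,156.86, U = 238.15, labor force = 2,395.01 thousand.
New unemployment rate = 238.15 / 2,395.01 = 9.94%.
Change = 9.94% − 10.95% = −1.01 percentage points.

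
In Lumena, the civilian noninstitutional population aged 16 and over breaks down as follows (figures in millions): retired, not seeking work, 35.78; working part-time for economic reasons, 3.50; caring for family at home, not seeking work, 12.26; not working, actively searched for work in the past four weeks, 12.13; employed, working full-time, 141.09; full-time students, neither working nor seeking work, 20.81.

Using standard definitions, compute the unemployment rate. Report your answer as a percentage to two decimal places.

Unemployment rate ≈ 7.74%.

Employed = 3.50 + 141.09 = 144.59 million (anyone who worked, including part-time for economic reasons, counts as employed).
Unemployed = 12.13 million.
Labor force = 144.59 + 12.13 = 156.72 million.
Unemployment rate = 12.13 / 156.72 = 7.74%.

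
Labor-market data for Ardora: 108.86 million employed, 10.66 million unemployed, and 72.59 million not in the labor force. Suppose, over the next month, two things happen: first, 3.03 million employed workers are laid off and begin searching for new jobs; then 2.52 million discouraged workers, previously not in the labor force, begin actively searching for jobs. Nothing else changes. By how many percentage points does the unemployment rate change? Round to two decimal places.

The unemployment rate changes by +4.36 percentage points.

Initially, labor force = 108.86 + 10.66 = 119.52 million, so u = 10.66/119.52 = 8.92%.
After the first change, employed falls and unemployed rises by 3.03; labor force unchanged → E = 105.83, U = 13.69, labor force = 119.52 million.
After the second change, unemployed and labor force both rise by 2.52 → E = 105.83, U = 16.21, labor force = 122.04 million.
New unemployment rate = 16.21 / 122.04 = 13.28%.
Change = 13.28% − 8.92% = +4.36 percentage points.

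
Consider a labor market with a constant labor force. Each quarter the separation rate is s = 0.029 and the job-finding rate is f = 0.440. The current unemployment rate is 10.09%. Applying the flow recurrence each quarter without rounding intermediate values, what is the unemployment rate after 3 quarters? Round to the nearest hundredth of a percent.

Unemployment rate after three quarters ≈ 6.77%.

With a fixed labor force, u_{t+1} = u_t + s·(1−u_t) − f·u_t = u_t·(1−s−f) + s.
Here 1−s−f = 0.531 and s = 0.029.
u_1 = 0.100900 × 0.531 + 0.029 = 0.082578.
u_2 = 0.082578 × 0.531 + 0.029 = 0.072849.
u_3 = 0.072849 × 0.531 + 0.029 = 0.067683.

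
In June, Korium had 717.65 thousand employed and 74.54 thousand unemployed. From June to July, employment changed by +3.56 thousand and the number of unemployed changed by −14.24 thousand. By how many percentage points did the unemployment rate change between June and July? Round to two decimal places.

The unemployment rate changed by −1.69 percentage points.

June: labor force = 717.65 + 74.54 = 792.19; u = 74.54/792.19 = 9.41%.
July: labor force = 721.21 + 60.30 = 781.51; u = 60.30/781.51 = 7.72%.
Change = 7.72% − 9.41% = −1.69 pp.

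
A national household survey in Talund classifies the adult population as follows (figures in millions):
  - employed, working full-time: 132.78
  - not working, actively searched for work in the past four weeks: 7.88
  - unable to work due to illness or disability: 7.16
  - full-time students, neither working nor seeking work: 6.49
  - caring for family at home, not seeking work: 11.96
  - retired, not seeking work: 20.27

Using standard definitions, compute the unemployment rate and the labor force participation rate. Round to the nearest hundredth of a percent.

Unemployment rate ≈ 5.60%; labor force participation rate ≈ 75.40%.

Employed = 132.78 million.
Unemployed = 7.88 million.
Labor force = 132.78 + 7.88 = 140.66 million.
Not in labor force = 7.16 + 6.49 + 11.96 + 20.27 = 45.88 million (those not working and not actively searching are outside the labor force).
Civilian working-age population = 140.66 + 45.88 = 186.54 million.
Unemployment rate = 7.88 / 140.66 = 5.60%.
Labor force participation rate = 140.66 / 186.54 = 75.40%.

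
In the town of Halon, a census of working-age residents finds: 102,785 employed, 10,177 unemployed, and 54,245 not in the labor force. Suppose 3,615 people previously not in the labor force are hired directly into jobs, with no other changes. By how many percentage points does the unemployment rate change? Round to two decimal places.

The unemployment rate changes by −0.28 percentage points.

Initially, labor force = 102,785 + 10,177 = 112,962, so u = 10,177/112,962 = 9.01%.
After the change, employed and labor force both rise by 3,615; unemployed unchanged → E = 106,400, U = 10,177, labor force = 116,577.
New unemployment rate = 10,177 / 116,577 = 8.73%.
Change = 8.73% − 9.01% = −0.28 percentage points.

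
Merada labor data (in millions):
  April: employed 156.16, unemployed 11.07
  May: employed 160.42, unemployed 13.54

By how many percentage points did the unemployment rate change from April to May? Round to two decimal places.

April: labor force = 156.16 + 11.07 = 167.23; u = 11.07/167.23 = 6.62%.
May: labor force = 160.42 + 13.54 = 173.96; u = 13.54/173.96 = 7.78%.
Change = 7.78% − 6.62% = +1.16 pp.

The unemployment rate changed by +1.16 percentage points.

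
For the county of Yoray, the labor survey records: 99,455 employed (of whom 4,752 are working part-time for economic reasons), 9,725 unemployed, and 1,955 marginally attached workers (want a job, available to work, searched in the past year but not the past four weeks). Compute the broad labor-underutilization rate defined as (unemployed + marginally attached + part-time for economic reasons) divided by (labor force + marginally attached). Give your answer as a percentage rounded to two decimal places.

Labor force = 99,455 + 9,725 = 109,180.
Numerator = 9,725 + 1,955 + 4,752 = 16,432.
Denominator = 109,180 + 1,955 = 111,135.
Broad rate = 16,432 / 111,135 = 14.79%.

Broad underutilization rate ≈ 14.79%.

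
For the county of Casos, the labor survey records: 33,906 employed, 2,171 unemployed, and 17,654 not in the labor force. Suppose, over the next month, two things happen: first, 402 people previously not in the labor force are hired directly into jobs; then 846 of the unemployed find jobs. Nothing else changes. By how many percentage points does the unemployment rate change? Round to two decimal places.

Initially, labor force = 33,906 + 2,171 = 36,077, so u = 2,171/36,077 = 6.02%.
After the first change, employed and labor force both rise by 402; unemployed unchanged → E = 34,308, U = 2,171, labor force = 36,479.
After the second change, unemployed falls and employed rises by 846; labor force unchanged → E = 35,154, U = 1,325, labor force = 36,479.
New unemployment rate = 1,325 / 36,479 = 3.63%.
Change = 3.63% − 6.02% = −2.39 percentage points.

The unemployment rate changes by −2.39 percentage points.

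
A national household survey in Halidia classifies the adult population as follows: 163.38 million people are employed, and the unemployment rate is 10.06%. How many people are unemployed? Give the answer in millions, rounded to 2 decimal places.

Let U be the number unemployed. The labor force is E + U, and U/(E+U) = 0.1006.
So U = 0.1006 × 163.38 / (1 − 0.1006) = 16.4360 / 0.8994 ≈ 18.27 million.

About 18.27 million are unemployed.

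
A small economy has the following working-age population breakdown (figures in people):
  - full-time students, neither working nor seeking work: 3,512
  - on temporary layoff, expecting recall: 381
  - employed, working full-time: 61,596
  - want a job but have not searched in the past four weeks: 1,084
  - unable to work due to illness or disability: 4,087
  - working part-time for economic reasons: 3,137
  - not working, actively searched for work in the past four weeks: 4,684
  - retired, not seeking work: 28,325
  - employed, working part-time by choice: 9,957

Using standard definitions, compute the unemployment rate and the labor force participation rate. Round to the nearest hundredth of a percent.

Employed = 61,596 + 3,137 + 9,957 = 74,690 (anyone who worked, including part-time for economic reasons, counts as employed).
Unemployed = 381 + 4,684 = 5,065 (jobless and actively searching, or on temporary layoff).
Labor force = 74,690 + 5,065 = 79,755.
Not in labor force = 3,512 + 1,084 + 4,087 + 28,325 = 37,008 (those not working and not actively searching are outside the labor force — including those who want a job but have given up searching).
Civilian working-age population = 79,755 + 37,008 = 116,763.
Unemployment rate = 5,065 / 79,755 = 6.35%.
Labor force participation rate = 79,755 / 116,763 = 68.31%.

Unemployment rate ≈ 6.35%; labor force participation rate ≈ 68.31%.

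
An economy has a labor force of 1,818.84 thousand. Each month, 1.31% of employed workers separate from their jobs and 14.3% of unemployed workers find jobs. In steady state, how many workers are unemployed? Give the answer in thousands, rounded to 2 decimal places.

Steady-state unemployment rate u* = s/(s+f) = 1.31/(1.31+14.3) = 0.083921.
Unemployed = u* × labor force = 0.083921 × 1,818.84 ≈ 152.64 thousand.

About 152.64 thousand are unemployed in steady state.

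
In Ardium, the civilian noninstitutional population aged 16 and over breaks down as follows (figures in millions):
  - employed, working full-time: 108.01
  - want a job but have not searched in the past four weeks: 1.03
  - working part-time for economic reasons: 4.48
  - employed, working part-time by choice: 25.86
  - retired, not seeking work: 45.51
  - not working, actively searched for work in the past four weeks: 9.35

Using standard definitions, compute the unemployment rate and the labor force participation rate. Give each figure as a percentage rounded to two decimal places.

Unemployment rate ≈ 6.33%; labor force participation rate ≈ 76.04%.

Employed = 108.01 + 4.48 + 25.86 = 138.35 million (anyone who worked, including part-time for economic reasons, counts as employed).
Unemployed = 9.35 million.
Labor force = 138.35 + 9.35 = 147.70 million.
Not in labor force = 1.03 + 45.51 = 46.54 million (those not working and not actively searching are outside the labor force — including those who want a job but have given up searching).
Civilian working-age population = 147.70 + 46.54 = 194.24 million.
Unemployment rate = 9.35 / 147.70 = 6.33%.
Labor force participation rate = 147.70 / 194.24 = 76.04%.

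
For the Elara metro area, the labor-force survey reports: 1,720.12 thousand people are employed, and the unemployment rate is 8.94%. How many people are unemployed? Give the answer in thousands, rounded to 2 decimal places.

Let U be the number unemployed. The labor force is E + U, and U/(E+U) = 0.0894.
So U = 0.0894 × 1,720.12 / (1 − 0.0894) = 153.7787 / 0.9106 ≈ 168.88 thousand.

About 168.88 thousand are unemployed.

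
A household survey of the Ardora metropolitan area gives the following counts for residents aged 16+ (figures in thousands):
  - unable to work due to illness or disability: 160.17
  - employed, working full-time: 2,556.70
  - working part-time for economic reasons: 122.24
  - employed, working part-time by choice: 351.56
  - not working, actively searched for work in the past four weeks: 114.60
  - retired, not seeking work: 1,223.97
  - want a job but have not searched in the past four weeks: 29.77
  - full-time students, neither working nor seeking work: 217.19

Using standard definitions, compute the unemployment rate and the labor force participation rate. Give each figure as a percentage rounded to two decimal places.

Employed = 2,556.70 + 122.24 + 351.56 = 3,030.50 thousand (anyone who worked, including part-time for economic reasons, counts as employed).
Unemployed = 114.60 thousand.
Labor force = 3,030.50 + 114.60 = 3,145.10 thousand.
Not in labor force = 160.17 + 1,223.97 + 29.77 + 217.19 = 1,631.10 thousand (those not working and not actively searching are outside the labor force — including those who want a job but have given up searching).
Civilian working-age population = 3,145.10 + 1,631.10 = 4,776.20 thousand.
Unemployment rate = 114.60 / 3,145.10 = 3.64%.
Labor force participation rate = 3,145.10 / 4,776.20 = 65.85%.

Unemployment rate ≈ 3.64%; labor force participation rate ≈ 65.85%.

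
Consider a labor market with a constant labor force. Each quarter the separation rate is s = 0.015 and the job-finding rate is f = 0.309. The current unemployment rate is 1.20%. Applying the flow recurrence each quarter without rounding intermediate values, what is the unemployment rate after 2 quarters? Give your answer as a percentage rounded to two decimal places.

With a fixed labor force, u_{t+1} = u_t + s·(1−u_t) − f·u_t = u_t·(1−s−f) + s.
Here 1−s−f = 0.676 and s = 0.015.
u_1 = 0.012000 × 0.676 + 0.015 = 0.023112.
u_2 = 0.023112 × 0.676 + 0.015 = 0.030624.

Unemployment rate after two quarters ≈ 3.06%.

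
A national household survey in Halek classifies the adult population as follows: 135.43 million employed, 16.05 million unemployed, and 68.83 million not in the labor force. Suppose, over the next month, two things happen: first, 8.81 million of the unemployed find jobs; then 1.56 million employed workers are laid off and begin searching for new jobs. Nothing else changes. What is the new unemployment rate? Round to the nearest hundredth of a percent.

Initially, labor force = 135.43 + 16.05 = 151.48 million, so u = 16.05/151.48 = 10.60%.
After the first change, unemployed falls and employed rises by 8.81; labor force unchanged → E = 144.24, U = 7.24, labor force = 151.48 million.
After the second change, employed falls and unemployed rises by 1.56; labor force unchanged → E = 142.68, U = 8.80, labor force = 151.48 million.
New unemployment rate = 8.80 / 151.48 = 5.81%.

New unemployment rate ≈ 5.81%.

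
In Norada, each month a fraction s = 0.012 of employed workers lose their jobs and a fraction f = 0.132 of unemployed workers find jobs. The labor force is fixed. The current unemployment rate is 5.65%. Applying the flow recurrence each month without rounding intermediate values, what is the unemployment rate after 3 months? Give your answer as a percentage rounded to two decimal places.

Unemployment rate after three months ≈ 6.65%.

With a fixed labor force, u_{t+1} = u_t + s·(1−u_t) − f·u_t = u_t·(1−s−f) + s.
Here 1−s−f = 0.856 and s = 0.012.
u_1 = 0.056500 × 0.856 + 0.012 = 0.060364.
u_2 = 0.060364 × 0.856 + 0.012 = 0.063672.
u_3 = 0.063672 × 0.856 + 0.012 = 0.066503.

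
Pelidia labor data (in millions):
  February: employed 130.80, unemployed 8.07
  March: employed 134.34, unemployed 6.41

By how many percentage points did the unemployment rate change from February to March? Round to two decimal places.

February: labor force = 130.80 + 8.07 = 138.87; u = 8.07/138.87 = 5.81%.
March: labor force = 134.34 + 6.41 = 140.75; u = 6.41/140.75 = 4.55%.
Change = 4.55% − 5.81% = −1.26 pp.

The unemployment rate changed by −1.26 percentage points.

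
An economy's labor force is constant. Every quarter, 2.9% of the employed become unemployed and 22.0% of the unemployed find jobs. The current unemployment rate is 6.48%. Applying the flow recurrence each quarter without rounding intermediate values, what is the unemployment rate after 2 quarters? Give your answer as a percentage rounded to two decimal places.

Unemployment rate after two quarters ≈ 8.73%.

With a fixed labor force, u_{t+1} = u_t + s·(1−u_t) − f·u_t = u_t·(1−s−f) + s.
Here 1−s−f = 0.751 and s = 0.029.
u_1 = 0.064800 × 0.751 + 0.029 = 0.077665.
u_2 = 0.077665 × 0.751 + 0.029 = 0.087326.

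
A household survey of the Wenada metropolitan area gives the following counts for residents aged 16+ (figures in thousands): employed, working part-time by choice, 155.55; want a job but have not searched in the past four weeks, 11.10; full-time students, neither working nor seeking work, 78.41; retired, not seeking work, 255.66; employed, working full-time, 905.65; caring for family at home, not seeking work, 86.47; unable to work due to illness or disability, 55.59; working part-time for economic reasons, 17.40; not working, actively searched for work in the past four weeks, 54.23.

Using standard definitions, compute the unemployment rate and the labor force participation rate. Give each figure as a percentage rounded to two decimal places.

Unemployment rate ≈ 4.79%; labor force participation rate ≈ 69.93%.

Employed = 155.55 + 905.65 + 17.40 = 1,078.60 thousand (anyone who worked, including part-time for economic reasons, counts as employed).
Unemployed = 54.23 thousand.
Labor force = 1,078.60 + 54.23 = 1,132.83 thousand.
Not in labor force = 11.10 + 78.41 + 255.66 + 86.47 + 55.59 = 487.23 thousand (those not working and not actively searching are outside the labor force — including those who want a job but have given up searching).
Civilian working-age population = 1,132.83 + 487.23 = 1,620.06 thousand.
Unemployment rate = 54.23 / 1,132.83 = 4.79%.
Labor force participation rate = 1,132.83 / 1,620.06 = 69.93%.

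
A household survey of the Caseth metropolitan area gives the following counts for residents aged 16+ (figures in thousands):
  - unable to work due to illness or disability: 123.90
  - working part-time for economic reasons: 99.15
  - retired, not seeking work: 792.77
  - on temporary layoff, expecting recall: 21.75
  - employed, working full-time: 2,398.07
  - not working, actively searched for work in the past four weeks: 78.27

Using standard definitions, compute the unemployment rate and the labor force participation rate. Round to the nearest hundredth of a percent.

Employed = 99.15 + 2,398.07 = 2,497.22 thousand (anyone who worked, including part-time for economic reasons, counts as employed).
Unemployed = 21.75 + 78.27 = 100.02 thousand (jobless and actively searching, or on temporary layoff).
Labor force = 2,497.22 + 100.02 = 2,597.24 thousand.
Not in labor force = 123.90 + 792.77 = 916.67 thousand (those not working and not actively searching are outside the labor force).
Civilian working-age population = 2,597.24 + 916.67 = 3,513.91 thousand.
Unemployment rate = 100.02 / 2,597.24 = 3.85%.
Labor force participation rate = 2,597.24 / 3,513.91 = 73.91%.

Unemployment rate ≈ 3.85%; labor force participation rate ≈ 73.91%.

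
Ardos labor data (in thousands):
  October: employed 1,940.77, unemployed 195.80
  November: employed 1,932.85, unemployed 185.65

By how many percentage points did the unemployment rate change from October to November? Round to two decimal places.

The unemployment rate changed by −0.40 percentage points.

October: labor force = 1,940.77 + 195.80 = 2,136.57; u = 195.80/2,136.57 = 9.16%.
November: labor force = 1,932.85 + 185.65 = 2,118.50; u = 185.65/2,118.50 = 8.76%.
Change = 8.76% − 9.16% = −0.40 pp.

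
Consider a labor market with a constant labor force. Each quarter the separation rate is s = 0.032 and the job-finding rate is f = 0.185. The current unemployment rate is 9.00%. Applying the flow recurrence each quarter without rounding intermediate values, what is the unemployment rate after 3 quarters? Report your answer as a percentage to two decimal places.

Unemployment rate after three quarters ≈ 11.99%.

With a fixed labor force, u_{t+1} = u_t + s·(1−u_t) − f·u_t = u_t·(1−s−f) + s.
Here 1−s−f = 0.783 and s = 0.032.
u_1 = 0.090000 × 0.783 + 0.032 = 0.102470.
u_2 = 0.102470 × 0.783 + 0.032 = 0.112234.
u_3 = 0.112234 × 0.783 + 0.032 = 0.119879.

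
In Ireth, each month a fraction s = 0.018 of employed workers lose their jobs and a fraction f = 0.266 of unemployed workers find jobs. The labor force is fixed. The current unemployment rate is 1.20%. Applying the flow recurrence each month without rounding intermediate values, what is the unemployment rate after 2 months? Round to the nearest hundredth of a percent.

Unemployment rate after two months ≈ 3.70%.

With a fixed labor force, u_{t+1} = u_t + s·(1−u_t) − f·u_t = u_t·(1−s−f) + s.
Here 1−s−f = 0.716 and s = 0.018.
u_1 = 0.012000 × 0.716 + 0.018 = 0.026592.
u_2 = 0.026592 × 0.716 + 0.018 = 0.037040.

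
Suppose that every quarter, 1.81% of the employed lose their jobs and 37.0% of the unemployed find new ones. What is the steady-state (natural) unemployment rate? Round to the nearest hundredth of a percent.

Steady-state unemployment rate ≈ 4.66%.

At steady state the flows balance: s·E = f·U, so U/(E+U) = s/(s+f).
u* = 1.81 / (1.81 + 37.0) = 1.81 / 38.81 = 4.66%.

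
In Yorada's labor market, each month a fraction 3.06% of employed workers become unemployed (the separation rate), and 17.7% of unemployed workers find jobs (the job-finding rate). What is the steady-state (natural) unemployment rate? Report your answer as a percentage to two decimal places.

At steady state the flows balance: s·E = f·U, so U/(E+U) = s/(s+f).
u* = 3.06 / (3.06 + 17.7) = 3.06 / 20.76 = 14.74%.

Steady-state unemployment rate ≈ 14.74%.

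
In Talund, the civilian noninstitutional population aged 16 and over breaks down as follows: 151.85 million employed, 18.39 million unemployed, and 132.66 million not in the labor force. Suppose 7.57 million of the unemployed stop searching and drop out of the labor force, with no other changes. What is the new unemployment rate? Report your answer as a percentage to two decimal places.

Initially, labor force = 151.85 + 18.39 = 170.24 million, so u = 18.39/170.24 = 10.80%.
After the change, unemployed and labor force both fall by 7.57 → E = 151.85, U = 10.82, labor force = 162.67 million.
New unemployment rate = 10.82 / 162.67 = 6.65%.

New unemployment rate ≈ 6.65%.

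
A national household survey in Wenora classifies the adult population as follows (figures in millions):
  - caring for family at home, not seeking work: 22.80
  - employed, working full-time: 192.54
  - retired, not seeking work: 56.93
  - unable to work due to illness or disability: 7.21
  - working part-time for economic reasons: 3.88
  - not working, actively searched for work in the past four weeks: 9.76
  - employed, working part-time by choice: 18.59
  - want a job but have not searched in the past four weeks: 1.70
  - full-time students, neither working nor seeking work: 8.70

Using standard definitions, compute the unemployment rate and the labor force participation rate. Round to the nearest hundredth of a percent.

Unemployment rate ≈ 4.34%; labor force participation rate ≈ 69.78%.

Employed = 192.54 + 3.88 + 18.59 = 215.01 million (anyone who worked, including part-time for economic reasons, counts as employed).
Unemployed = 9.76 million.
Labor force = 215.01 + 9.76 = 224.77 million.
Not in labor force = 22.80 + 56.93 + 7.21 + 1.70 + 8.70 = 97.34 million (those not working and not actively searching are outside the labor force — including those who want a job but have given up searching).
Civilian working-age population = 224.77 + 97.34 = 322.11 million.
Unemployment rate = 9.76 / 224.77 = 4.34%.
Labor force participation rate = 224.77 / 322.11 = 69.78%.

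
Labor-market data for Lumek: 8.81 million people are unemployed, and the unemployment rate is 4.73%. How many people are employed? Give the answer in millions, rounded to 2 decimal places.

Labor force = U / u = 8.81 / 0.0473 ≈ 186.26 million.
Employed = labor force − unemployed = 186.26 − 8.81 = 177.45 million.

About 177.45 million are employed.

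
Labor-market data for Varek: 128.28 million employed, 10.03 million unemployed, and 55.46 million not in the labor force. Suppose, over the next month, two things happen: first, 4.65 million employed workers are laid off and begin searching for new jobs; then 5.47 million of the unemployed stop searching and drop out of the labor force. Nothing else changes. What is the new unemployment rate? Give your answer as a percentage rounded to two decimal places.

New unemployment rate ≈ 6.93%.

Initially, labor force = 128.28 + 10.03 = 138.31 million, so u = 10.03/138.31 = 7.25%.
After the first change, employed falls and unemployed rises by 4.65; labor force unchanged → E = 123.63, U = 14.68, labor force = 138.31 million.
After the second change, unemployed and labor force both fall by 5.47 → E = 123.63, U = 9.21, labor force = 132.84 million.
New unemployment rate = 9.21 / 132.84 = 6.93%.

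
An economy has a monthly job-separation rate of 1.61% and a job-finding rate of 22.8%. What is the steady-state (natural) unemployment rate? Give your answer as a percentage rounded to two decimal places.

Steady-state unemployment rate ≈ 6.60%.

At steady state the flows balance: s·E = f·U, so U/(E+U) = s/(s+f).
u* = 1.61 / (1.61 + 22.8) = 1.61 / 24.41 = 6.60%.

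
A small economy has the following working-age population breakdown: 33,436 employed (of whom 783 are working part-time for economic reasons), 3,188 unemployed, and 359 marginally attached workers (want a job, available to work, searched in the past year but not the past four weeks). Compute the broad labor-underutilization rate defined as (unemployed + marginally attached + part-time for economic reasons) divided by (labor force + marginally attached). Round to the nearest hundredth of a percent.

Labor force = 33,436 + 3,188 = 36,624.
Numerator = 3,188 + 359 + 783 = 4,330.
Denominator = 36,624 + 359 = 36,983.
Broad rate = 4,330 / 36,983 = 11.71%.

Broad underutilization rate ≈ 11.71%.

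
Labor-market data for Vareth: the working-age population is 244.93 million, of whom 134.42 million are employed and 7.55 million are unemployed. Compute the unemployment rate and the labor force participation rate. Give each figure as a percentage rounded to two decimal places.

Unemployment rate ≈ 5.32%; labor force participation rate ≈ 57.96%.

Labor force = employed + unemployed = 134.42 + 7.55 = 141.97 million.
Unemployment rate = 7.55 / 141.97 = 5.32%.
Labor force participation rate = 141.97 / 244.93 = 57.96%.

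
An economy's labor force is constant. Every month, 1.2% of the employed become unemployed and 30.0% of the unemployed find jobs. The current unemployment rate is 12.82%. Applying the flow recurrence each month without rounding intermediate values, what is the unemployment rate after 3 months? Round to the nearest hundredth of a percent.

Unemployment rate after three months ≈ 6.77%.

With a fixed labor force, u_{t+1} = u_t + s·(1−u_t) − f·u_t = u_t·(1−s−f) + s.
Here 1−s−f = 0.688 and s = 0.012.
u_1 = 0.128200 × 0.688 + 0.012 = 0.100202.
u_2 = 0.100202 × 0.688 + 0.012 = 0.080939.
u_3 = 0.080939 × 0.688 + 0.012 = 0.067686.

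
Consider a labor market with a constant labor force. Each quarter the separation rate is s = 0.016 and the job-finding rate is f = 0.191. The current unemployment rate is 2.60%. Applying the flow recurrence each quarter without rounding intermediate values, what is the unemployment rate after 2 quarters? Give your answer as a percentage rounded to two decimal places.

With a fixed labor force, u_{t+1} = u_t + s·(1−u_t) − f·u_t = u_t·(1−s−f) + s.
Here 1−s−f = 0.793 and s = 0.016.
u_1 = 0.026000 × 0.793 + 0.016 = 0.036618.
u_2 = 0.036618 × 0.793 + 0.016 = 0.045038.

Unemployment rate after two quarters ≈ 4.50%.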